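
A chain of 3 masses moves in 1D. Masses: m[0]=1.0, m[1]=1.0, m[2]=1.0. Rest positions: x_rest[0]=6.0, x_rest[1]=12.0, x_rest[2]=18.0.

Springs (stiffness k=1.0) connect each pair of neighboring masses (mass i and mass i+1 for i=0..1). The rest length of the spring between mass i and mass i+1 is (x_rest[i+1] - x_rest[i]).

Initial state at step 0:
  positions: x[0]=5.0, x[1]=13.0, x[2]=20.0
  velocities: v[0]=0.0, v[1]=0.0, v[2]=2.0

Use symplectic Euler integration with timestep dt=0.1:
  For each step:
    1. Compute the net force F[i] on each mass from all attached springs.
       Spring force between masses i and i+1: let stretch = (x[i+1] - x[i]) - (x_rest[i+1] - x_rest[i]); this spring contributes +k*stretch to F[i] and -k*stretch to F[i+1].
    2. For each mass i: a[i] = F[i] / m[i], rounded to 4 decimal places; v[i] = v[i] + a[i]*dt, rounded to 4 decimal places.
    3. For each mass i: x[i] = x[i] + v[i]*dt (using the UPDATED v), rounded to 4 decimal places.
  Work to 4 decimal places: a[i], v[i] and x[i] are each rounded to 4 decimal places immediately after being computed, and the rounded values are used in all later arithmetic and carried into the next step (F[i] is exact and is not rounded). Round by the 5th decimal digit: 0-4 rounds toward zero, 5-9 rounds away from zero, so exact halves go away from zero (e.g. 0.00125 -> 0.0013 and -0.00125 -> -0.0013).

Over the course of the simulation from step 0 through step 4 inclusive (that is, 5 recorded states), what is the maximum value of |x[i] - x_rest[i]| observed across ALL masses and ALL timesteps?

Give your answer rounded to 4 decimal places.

Step 0: x=[5.0000 13.0000 20.0000] v=[0.0000 0.0000 2.0000]
Step 1: x=[5.0200 12.9900 20.1900] v=[0.2000 -0.1000 1.9000]
Step 2: x=[5.0597 12.9723 20.3680] v=[0.3970 -0.1770 1.7800]
Step 3: x=[5.1185 12.9494 20.5320] v=[0.5883 -0.2287 1.6404]
Step 4: x=[5.1956 12.9241 20.6802] v=[0.7714 -0.2535 1.4821]
Max displacement = 2.6802

Answer: 2.6802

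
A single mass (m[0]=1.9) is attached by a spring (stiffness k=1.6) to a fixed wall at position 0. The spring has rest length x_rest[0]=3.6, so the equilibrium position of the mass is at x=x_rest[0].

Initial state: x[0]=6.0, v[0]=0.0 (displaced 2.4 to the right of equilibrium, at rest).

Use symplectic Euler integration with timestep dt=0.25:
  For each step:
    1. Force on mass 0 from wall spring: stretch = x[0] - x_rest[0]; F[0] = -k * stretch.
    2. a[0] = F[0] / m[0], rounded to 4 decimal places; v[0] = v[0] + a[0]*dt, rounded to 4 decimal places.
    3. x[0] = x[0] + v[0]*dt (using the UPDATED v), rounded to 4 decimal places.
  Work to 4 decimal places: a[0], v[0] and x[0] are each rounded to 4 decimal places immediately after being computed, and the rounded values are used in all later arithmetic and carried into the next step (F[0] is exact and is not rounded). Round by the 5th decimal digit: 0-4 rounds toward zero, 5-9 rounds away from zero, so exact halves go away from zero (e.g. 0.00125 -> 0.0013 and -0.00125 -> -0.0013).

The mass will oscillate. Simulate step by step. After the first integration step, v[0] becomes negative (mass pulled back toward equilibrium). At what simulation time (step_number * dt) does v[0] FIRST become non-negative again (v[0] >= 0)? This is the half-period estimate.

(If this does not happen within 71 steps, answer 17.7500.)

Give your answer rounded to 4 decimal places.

Answer: 3.5000

Derivation:
Step 0: x=[6.0000] v=[0.0000]
Step 1: x=[5.8737] v=[-0.5053]
Step 2: x=[5.6277] v=[-0.9840]
Step 3: x=[5.2750] v=[-1.4109]
Step 4: x=[4.8341] v=[-1.7635]
Step 5: x=[4.3283] v=[-2.0233]
Step 6: x=[3.7842] v=[-2.1766]
Step 7: x=[3.2304] v=[-2.2154]
Step 8: x=[2.6960] v=[-2.1376]
Step 9: x=[2.2092] v=[-1.9473]
Step 10: x=[1.7956] v=[-1.6545]
Step 11: x=[1.4770] v=[-1.2746]
Step 12: x=[1.2701] v=[-0.8277]
Step 13: x=[1.1858] v=[-0.3372]
Step 14: x=[1.2286] v=[0.1711]
First v>=0 after going negative at step 14, time=3.5000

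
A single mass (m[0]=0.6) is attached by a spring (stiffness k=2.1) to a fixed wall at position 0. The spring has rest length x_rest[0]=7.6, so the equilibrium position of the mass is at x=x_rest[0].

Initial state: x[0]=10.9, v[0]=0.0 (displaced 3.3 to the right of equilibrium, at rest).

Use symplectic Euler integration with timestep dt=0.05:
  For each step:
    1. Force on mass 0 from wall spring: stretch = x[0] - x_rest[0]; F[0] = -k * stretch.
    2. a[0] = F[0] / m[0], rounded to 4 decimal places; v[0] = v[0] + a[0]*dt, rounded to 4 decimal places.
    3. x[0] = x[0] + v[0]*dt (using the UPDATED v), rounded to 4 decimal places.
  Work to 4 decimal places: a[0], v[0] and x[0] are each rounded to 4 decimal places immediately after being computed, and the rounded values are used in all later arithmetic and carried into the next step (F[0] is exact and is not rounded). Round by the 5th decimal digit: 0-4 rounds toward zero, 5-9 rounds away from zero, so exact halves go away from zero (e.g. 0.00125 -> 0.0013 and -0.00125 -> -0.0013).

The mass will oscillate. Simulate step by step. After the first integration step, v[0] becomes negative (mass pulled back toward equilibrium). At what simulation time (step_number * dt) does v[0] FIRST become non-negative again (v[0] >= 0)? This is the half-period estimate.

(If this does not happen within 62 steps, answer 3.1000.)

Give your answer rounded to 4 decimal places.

Step 0: x=[10.9000] v=[0.0000]
Step 1: x=[10.8711] v=[-0.5775]
Step 2: x=[10.8136] v=[-1.1499]
Step 3: x=[10.7280] v=[-1.7123]
Step 4: x=[10.6150] v=[-2.2597]
Step 5: x=[10.4756] v=[-2.7873]
Step 6: x=[10.3111] v=[-3.2905]
Step 7: x=[10.1229] v=[-3.7649]
Step 8: x=[9.9126] v=[-4.2064]
Step 9: x=[9.6820] v=[-4.6111]
Step 10: x=[9.4332] v=[-4.9755]
Step 11: x=[9.1684] v=[-5.2963]
Step 12: x=[8.8899] v=[-5.5708]
Step 13: x=[8.6001] v=[-5.7965]
Step 14: x=[8.3015] v=[-5.9715]
Step 15: x=[7.9968] v=[-6.0943]
Step 16: x=[7.6886] v=[-6.1637]
Step 17: x=[7.3796] v=[-6.1792]
Step 18: x=[7.0726] v=[-6.1406]
Step 19: x=[6.7702] v=[-6.0483]
Step 20: x=[6.4750] v=[-5.9031]
Step 21: x=[6.1897] v=[-5.7062]
Step 22: x=[5.9167] v=[-5.4594]
Step 23: x=[5.6585] v=[-5.1648]
Step 24: x=[5.4173] v=[-4.8250]
Step 25: x=[5.1952] v=[-4.4430]
Step 26: x=[4.9941] v=[-4.0222]
Step 27: x=[4.8158] v=[-3.5662]
Step 28: x=[4.6619] v=[-3.0790]
Step 29: x=[4.5337] v=[-2.5648]
Step 30: x=[4.4323] v=[-2.0282]
Step 31: x=[4.3586] v=[-1.4739]
Step 32: x=[4.3133] v=[-0.9067]
Step 33: x=[4.2967] v=[-0.3315]
Step 34: x=[4.3090] v=[0.2466]
First v>=0 after going negative at step 34, time=1.7000

Answer: 1.7000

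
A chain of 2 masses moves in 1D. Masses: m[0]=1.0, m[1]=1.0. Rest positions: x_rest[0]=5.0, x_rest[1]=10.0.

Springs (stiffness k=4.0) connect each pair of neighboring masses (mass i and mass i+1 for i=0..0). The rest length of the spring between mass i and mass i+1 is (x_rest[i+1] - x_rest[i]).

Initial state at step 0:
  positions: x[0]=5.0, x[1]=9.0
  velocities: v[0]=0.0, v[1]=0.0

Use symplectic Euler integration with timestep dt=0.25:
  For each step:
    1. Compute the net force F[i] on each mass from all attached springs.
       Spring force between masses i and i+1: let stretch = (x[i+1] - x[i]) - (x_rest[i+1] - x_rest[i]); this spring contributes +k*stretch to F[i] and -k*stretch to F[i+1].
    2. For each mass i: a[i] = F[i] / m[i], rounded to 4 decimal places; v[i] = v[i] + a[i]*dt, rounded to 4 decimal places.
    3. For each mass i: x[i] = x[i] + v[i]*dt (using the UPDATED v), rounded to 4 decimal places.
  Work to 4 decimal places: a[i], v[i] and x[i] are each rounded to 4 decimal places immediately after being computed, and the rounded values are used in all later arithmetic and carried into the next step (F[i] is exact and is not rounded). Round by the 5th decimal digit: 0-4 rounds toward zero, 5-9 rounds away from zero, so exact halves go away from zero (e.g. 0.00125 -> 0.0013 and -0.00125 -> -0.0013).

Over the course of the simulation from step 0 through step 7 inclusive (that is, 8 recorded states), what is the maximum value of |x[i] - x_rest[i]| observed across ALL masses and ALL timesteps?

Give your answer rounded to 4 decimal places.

Step 0: x=[5.0000 9.0000] v=[0.0000 0.0000]
Step 1: x=[4.7500 9.2500] v=[-1.0000 1.0000]
Step 2: x=[4.3750 9.6250] v=[-1.5000 1.5000]
Step 3: x=[4.0625 9.9375] v=[-1.2500 1.2500]
Step 4: x=[3.9688 10.0313] v=[-0.3750 0.3750]
Step 5: x=[4.1407 9.8594] v=[0.6875 -0.6875]
Step 6: x=[4.4923 9.5079] v=[1.4062 -1.4062]
Step 7: x=[4.8478 9.1525] v=[1.4218 -1.4218]
Max displacement = 1.0312

Answer: 1.0312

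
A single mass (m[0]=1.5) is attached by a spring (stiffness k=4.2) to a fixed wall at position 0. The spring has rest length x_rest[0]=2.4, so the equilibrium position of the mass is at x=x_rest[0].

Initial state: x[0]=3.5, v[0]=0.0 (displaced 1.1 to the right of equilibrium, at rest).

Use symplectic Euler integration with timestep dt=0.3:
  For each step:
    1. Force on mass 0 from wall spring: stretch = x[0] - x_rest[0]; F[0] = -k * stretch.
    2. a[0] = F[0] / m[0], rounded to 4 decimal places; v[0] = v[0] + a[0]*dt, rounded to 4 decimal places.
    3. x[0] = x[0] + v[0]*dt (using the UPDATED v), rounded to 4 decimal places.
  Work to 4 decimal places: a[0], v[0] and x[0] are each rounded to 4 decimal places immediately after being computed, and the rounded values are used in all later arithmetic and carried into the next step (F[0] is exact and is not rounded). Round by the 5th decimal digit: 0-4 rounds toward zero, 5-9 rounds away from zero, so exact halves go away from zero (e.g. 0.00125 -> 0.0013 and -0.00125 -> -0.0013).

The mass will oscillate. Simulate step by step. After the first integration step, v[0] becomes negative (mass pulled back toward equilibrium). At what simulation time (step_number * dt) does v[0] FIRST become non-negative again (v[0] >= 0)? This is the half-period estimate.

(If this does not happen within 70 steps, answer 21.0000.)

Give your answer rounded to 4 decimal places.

Answer: 2.1000

Derivation:
Step 0: x=[3.5000] v=[0.0000]
Step 1: x=[3.2228] v=[-0.9240]
Step 2: x=[2.7383] v=[-1.6151]
Step 3: x=[2.1685] v=[-1.8993]
Step 4: x=[1.6571] v=[-1.7048]
Step 5: x=[1.3329] v=[-1.0808]
Step 6: x=[1.2776] v=[-0.1844]
Step 7: x=[1.5051] v=[0.7584]
First v>=0 after going negative at step 7, time=2.1000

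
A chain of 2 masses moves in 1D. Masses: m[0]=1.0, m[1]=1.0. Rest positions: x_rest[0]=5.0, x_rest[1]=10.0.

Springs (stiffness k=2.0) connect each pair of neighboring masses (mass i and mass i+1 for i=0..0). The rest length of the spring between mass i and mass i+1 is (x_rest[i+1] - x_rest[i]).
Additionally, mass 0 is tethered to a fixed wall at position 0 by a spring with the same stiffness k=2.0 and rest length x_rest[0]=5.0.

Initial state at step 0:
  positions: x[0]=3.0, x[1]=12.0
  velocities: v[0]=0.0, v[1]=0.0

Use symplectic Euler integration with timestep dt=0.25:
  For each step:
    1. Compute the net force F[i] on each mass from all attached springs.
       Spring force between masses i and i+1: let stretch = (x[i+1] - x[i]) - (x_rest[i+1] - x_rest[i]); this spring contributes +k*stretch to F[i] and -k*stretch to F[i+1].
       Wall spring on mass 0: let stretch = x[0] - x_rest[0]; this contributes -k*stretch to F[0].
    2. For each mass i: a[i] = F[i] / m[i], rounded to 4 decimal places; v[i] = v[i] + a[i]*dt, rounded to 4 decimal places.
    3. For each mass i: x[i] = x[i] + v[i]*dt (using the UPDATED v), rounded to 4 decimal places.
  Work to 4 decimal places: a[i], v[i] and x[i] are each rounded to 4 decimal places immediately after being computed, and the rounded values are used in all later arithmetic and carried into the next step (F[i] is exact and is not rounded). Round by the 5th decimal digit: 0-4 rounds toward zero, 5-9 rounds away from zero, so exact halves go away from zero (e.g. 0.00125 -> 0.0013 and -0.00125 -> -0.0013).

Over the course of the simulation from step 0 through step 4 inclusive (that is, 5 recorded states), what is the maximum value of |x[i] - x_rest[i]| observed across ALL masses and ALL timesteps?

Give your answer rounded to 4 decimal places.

Answer: 2.2975

Derivation:
Step 0: x=[3.0000 12.0000] v=[0.0000 0.0000]
Step 1: x=[3.7500 11.5000] v=[3.0000 -2.0000]
Step 2: x=[5.0000 10.6563] v=[5.0000 -3.3750]
Step 3: x=[6.3321 9.7305] v=[5.3282 -3.7032]
Step 4: x=[7.2975 9.0049] v=[3.8614 -2.9024]
Max displacement = 2.2975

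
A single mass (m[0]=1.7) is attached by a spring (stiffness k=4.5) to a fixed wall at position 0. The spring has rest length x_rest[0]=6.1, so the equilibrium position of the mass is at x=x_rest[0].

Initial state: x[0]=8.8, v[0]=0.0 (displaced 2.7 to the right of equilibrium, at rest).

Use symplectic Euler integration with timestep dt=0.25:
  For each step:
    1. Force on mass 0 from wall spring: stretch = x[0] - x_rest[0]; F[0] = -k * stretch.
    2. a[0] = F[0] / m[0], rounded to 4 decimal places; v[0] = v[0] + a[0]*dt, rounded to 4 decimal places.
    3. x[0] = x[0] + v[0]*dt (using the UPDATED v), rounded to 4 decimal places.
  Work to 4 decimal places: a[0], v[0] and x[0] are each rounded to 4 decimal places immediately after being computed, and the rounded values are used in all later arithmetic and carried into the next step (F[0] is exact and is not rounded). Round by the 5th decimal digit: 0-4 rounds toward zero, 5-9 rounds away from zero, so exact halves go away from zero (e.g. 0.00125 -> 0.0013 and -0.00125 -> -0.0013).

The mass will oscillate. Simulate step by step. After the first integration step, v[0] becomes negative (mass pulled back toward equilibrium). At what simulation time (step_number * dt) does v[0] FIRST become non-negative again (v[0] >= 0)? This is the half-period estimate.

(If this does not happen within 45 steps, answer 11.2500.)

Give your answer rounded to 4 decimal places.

Answer: 2.0000

Derivation:
Step 0: x=[8.8000] v=[0.0000]
Step 1: x=[8.3533] v=[-1.7868]
Step 2: x=[7.5338] v=[-3.2780]
Step 3: x=[6.4771] v=[-4.2269]
Step 4: x=[5.3580] v=[-4.4765]
Step 5: x=[4.3616] v=[-3.9855]
Step 6: x=[3.6528] v=[-2.8351]
Step 7: x=[3.3489] v=[-1.2156]
Step 8: x=[3.5002] v=[0.6050]
First v>=0 after going negative at step 8, time=2.0000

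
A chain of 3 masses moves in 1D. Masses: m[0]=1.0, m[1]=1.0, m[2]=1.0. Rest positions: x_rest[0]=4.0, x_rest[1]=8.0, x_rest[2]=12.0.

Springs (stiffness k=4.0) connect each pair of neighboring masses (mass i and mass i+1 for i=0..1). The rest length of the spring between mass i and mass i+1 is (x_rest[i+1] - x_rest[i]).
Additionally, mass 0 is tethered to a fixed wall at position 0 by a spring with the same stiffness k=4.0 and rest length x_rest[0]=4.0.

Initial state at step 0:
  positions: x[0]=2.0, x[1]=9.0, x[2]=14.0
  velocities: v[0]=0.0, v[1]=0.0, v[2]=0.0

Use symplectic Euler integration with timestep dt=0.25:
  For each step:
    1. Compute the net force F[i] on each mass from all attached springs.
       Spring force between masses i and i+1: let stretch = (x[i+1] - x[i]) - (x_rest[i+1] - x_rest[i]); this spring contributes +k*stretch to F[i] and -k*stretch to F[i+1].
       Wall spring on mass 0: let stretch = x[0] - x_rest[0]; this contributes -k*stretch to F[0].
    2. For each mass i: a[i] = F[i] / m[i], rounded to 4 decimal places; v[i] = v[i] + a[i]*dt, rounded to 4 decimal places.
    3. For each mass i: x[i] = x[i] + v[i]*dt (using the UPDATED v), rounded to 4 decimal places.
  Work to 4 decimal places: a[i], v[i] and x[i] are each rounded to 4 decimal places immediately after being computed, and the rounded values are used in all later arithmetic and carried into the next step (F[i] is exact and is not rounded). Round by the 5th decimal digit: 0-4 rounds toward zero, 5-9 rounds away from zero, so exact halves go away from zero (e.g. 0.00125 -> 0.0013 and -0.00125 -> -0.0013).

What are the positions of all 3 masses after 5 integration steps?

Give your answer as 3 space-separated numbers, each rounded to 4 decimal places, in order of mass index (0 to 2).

Step 0: x=[2.0000 9.0000 14.0000] v=[0.0000 0.0000 0.0000]
Step 1: x=[3.2500 8.5000 13.7500] v=[5.0000 -2.0000 -1.0000]
Step 2: x=[5.0000 8.0000 13.1875] v=[7.0000 -2.0000 -2.2500]
Step 3: x=[6.2500 8.0469 12.3281] v=[5.0000 0.1875 -3.4375]
Step 4: x=[6.3867 8.7149 11.3984] v=[0.5469 2.6718 -3.7187]
Step 5: x=[5.5088 9.4717 10.7979] v=[-3.5116 3.0271 -2.4022]

Answer: 5.5088 9.4717 10.7979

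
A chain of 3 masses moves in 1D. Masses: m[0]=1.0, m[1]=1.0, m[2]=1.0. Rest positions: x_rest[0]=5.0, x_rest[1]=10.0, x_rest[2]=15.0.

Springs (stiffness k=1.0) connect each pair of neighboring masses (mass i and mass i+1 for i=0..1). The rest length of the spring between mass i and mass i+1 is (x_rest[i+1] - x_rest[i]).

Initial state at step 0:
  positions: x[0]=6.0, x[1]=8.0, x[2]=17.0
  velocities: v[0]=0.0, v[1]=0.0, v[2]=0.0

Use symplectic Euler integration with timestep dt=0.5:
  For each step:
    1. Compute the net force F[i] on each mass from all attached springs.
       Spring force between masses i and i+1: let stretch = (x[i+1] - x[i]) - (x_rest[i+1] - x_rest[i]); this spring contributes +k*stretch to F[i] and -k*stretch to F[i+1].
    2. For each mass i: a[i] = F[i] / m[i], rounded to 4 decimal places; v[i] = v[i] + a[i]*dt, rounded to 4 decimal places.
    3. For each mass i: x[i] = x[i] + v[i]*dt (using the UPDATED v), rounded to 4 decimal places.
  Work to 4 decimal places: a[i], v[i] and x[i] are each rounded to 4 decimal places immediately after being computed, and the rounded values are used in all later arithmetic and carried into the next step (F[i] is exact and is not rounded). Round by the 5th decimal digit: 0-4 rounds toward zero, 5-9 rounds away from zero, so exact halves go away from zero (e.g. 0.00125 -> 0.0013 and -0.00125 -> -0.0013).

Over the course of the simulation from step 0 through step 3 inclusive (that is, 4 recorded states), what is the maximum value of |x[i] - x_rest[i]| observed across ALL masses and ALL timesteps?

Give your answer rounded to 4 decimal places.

Step 0: x=[6.0000 8.0000 17.0000] v=[0.0000 0.0000 0.0000]
Step 1: x=[5.2500 9.7500 16.0000] v=[-1.5000 3.5000 -2.0000]
Step 2: x=[4.3750 11.9375 14.6875] v=[-1.7500 4.3750 -2.6250]
Step 3: x=[4.1406 12.9219 13.9375] v=[-0.4688 1.9688 -1.5000]
Max displacement = 2.9219

Answer: 2.9219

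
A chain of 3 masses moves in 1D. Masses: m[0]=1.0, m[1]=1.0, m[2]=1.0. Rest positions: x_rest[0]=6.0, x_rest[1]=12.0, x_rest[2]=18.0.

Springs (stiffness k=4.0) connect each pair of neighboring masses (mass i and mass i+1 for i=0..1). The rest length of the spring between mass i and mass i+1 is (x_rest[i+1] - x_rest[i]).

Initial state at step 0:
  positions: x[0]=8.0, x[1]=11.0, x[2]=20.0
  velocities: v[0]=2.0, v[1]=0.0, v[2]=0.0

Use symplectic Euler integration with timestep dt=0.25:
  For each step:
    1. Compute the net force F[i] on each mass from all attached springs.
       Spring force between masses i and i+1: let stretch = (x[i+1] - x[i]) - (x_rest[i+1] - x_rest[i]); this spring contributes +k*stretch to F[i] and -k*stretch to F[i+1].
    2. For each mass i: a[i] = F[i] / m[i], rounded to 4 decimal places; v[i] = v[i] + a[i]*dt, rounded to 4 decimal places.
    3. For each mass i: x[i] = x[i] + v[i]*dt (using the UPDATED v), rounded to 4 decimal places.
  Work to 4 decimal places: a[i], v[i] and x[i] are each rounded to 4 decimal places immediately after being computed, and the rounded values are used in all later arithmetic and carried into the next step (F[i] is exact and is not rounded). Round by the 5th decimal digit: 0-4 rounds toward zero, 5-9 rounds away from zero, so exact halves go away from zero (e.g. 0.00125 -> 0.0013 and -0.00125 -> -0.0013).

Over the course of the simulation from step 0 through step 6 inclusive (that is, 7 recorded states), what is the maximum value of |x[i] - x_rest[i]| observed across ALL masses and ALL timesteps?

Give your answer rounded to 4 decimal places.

Answer: 3.6250

Derivation:
Step 0: x=[8.0000 11.0000 20.0000] v=[2.0000 0.0000 0.0000]
Step 1: x=[7.7500 12.5000 19.2500] v=[-1.0000 6.0000 -3.0000]
Step 2: x=[7.1875 14.5000 18.3125] v=[-2.2500 8.0000 -3.7500]
Step 3: x=[6.9531 15.6250 17.9219] v=[-0.9375 4.5000 -1.5625]
Step 4: x=[7.3867 15.1563 18.4571] v=[1.7344 -1.8750 2.1406]
Step 5: x=[8.2627 13.5704 19.6671] v=[3.5040 -6.3438 4.8398]
Step 6: x=[8.9656 12.1817 20.8529] v=[2.8117 -5.5548 4.7431]
Max displacement = 3.6250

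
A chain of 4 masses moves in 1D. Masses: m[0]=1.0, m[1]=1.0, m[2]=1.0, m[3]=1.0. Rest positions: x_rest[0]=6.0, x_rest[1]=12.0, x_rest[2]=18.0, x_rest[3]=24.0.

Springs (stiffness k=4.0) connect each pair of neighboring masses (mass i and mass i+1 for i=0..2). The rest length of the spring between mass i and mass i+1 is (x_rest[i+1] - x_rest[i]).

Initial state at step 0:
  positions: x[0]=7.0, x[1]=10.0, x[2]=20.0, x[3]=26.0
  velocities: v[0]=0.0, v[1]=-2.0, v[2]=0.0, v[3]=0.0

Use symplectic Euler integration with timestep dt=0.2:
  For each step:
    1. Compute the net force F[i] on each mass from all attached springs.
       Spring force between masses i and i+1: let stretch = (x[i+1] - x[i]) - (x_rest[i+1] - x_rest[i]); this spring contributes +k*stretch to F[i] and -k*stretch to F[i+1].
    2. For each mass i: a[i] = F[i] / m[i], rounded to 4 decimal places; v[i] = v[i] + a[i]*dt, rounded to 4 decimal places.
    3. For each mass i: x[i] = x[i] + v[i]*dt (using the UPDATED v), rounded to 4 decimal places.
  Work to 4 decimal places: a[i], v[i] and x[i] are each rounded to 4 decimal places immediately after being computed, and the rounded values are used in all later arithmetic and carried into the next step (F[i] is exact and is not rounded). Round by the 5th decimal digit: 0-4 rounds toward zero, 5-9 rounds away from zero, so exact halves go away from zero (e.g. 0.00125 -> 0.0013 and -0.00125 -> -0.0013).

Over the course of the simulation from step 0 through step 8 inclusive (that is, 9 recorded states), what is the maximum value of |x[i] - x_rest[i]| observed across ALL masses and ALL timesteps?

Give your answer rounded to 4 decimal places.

Step 0: x=[7.0000 10.0000 20.0000 26.0000] v=[0.0000 -2.0000 0.0000 0.0000]
Step 1: x=[6.5200 10.7200 19.3600 26.0000] v=[-2.4000 3.6000 -3.2000 0.0000]
Step 2: x=[5.7520 12.1504 18.4000 25.8976] v=[-3.8400 7.1520 -4.8000 -0.5120]
Step 3: x=[5.0477 13.5570 17.6397 25.5556] v=[-3.5213 7.0330 -3.8016 -1.7101]
Step 4: x=[4.7449 14.2553 17.4927 24.9070] v=[-1.5139 3.4917 -0.7350 -3.2428]
Step 5: x=[5.0038 13.9500 18.0140 24.0322] v=[1.2944 -1.5267 2.6065 -4.3742]
Step 6: x=[5.7341 12.8635 18.8480 23.1544] v=[3.6514 -5.4325 4.1699 -4.3888]
Step 7: x=[6.6451 11.5938 19.4135 22.5476] v=[4.5549 -6.3484 2.8274 -3.0339]
Step 8: x=[7.3879 10.7835 19.2293 22.3994] v=[3.7139 -4.0516 -0.9211 -0.7412]
Max displacement = 2.2553

Answer: 2.2553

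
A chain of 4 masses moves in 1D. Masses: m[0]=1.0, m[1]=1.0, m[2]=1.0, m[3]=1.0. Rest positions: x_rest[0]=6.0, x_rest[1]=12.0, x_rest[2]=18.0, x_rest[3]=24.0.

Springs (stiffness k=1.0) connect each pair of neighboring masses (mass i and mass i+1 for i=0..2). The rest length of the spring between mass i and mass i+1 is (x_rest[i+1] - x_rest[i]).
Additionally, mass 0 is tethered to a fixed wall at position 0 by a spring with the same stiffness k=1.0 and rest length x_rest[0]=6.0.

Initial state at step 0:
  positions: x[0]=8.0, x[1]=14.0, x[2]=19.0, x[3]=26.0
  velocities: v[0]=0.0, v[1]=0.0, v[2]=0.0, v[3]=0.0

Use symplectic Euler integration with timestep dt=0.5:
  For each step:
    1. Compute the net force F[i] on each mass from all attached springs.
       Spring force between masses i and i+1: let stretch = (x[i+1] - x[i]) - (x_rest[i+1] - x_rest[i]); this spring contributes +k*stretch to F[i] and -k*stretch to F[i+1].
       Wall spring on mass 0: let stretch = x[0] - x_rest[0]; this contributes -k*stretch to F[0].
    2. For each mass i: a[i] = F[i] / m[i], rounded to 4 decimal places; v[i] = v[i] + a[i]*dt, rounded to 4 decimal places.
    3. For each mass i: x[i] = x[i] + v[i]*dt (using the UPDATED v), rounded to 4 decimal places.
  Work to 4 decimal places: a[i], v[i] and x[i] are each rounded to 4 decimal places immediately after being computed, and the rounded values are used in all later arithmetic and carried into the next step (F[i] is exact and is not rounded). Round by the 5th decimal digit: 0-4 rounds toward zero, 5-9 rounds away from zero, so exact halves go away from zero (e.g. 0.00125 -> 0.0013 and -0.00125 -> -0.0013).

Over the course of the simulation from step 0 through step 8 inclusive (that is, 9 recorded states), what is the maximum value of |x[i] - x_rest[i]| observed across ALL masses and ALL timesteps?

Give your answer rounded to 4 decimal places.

Answer: 2.3907

Derivation:
Step 0: x=[8.0000 14.0000 19.0000 26.0000] v=[0.0000 0.0000 0.0000 0.0000]
Step 1: x=[7.5000 13.7500 19.5000 25.7500] v=[-1.0000 -0.5000 1.0000 -0.5000]
Step 2: x=[6.6875 13.3750 20.1250 25.4375] v=[-1.6250 -0.7500 1.2500 -0.6250]
Step 3: x=[5.8750 13.0156 20.3907 25.2969] v=[-1.6250 -0.7188 0.5313 -0.2813]
Step 4: x=[5.3789 12.7148 20.0391 25.4297] v=[-0.9922 -0.6016 -0.7032 0.2656]
Step 5: x=[5.3721 12.4111 19.2041 25.7149] v=[-0.0137 -0.6074 -1.6701 0.5703]
Step 6: x=[5.7820 12.0459 18.2985 25.8724] v=[0.8198 -0.7304 -1.8112 0.3149]
Step 7: x=[6.3124 11.6779 17.7232 25.6364] v=[1.0608 -0.7361 -1.1506 -0.4721]
Step 8: x=[6.6061 11.4798 17.6149 24.9221] v=[0.5874 -0.3962 -0.2167 -1.4287]
Max displacement = 2.3907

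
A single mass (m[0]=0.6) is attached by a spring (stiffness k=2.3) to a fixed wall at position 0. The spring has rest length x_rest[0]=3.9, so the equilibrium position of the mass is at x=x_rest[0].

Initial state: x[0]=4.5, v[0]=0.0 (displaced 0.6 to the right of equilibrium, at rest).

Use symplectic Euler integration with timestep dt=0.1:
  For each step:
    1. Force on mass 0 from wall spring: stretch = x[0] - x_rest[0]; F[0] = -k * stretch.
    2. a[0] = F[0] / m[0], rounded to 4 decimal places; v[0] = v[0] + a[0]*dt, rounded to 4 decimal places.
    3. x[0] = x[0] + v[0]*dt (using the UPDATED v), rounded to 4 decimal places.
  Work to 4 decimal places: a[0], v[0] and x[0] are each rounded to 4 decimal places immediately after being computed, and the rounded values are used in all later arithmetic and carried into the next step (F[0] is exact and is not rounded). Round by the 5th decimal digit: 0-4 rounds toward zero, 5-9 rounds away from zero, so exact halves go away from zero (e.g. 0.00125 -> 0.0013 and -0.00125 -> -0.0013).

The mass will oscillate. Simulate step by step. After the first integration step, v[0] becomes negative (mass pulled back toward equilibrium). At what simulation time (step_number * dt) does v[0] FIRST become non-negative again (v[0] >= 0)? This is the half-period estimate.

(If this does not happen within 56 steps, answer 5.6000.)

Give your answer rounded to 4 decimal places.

Answer: 1.7000

Derivation:
Step 0: x=[4.5000] v=[0.0000]
Step 1: x=[4.4770] v=[-0.2300]
Step 2: x=[4.4319] v=[-0.4512]
Step 3: x=[4.3664] v=[-0.6551]
Step 4: x=[4.2830] v=[-0.8339]
Step 5: x=[4.1849] v=[-0.9807]
Step 6: x=[4.0759] v=[-1.0899]
Step 7: x=[3.9602] v=[-1.1573]
Step 8: x=[3.8422] v=[-1.1804]
Step 9: x=[3.7264] v=[-1.1582]
Step 10: x=[3.6172] v=[-1.0917]
Step 11: x=[3.5189] v=[-0.9833]
Step 12: x=[3.4352] v=[-0.8372]
Step 13: x=[3.3693] v=[-0.6590]
Step 14: x=[3.3237] v=[-0.4556]
Step 15: x=[3.3002] v=[-0.2347]
Step 16: x=[3.2997] v=[-0.0048]
Step 17: x=[3.3222] v=[0.2253]
First v>=0 after going negative at step 17, time=1.7000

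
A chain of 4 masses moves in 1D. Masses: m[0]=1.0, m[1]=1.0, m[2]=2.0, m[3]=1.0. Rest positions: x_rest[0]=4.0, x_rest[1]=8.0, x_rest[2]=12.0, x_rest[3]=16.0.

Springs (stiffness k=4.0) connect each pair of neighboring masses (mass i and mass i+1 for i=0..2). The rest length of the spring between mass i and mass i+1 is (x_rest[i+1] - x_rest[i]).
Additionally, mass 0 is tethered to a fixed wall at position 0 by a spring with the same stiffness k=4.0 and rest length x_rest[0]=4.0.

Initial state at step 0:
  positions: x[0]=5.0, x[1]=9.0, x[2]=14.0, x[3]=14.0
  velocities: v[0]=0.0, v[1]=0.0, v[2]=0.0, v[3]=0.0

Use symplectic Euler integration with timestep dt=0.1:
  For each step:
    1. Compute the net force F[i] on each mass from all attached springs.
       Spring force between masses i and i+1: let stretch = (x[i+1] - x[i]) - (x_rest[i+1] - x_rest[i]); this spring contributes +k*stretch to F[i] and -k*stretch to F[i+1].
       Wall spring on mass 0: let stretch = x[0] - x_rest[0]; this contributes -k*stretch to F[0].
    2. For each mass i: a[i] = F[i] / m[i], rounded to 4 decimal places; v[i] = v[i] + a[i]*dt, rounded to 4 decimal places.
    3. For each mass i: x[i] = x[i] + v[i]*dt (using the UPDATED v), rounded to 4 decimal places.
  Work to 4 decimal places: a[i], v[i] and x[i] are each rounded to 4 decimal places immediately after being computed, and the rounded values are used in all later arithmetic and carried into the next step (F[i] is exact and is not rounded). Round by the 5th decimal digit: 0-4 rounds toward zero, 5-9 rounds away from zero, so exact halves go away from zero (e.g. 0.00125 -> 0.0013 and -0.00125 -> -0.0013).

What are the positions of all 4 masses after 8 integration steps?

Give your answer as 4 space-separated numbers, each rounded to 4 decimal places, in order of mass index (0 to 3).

Step 0: x=[5.0000 9.0000 14.0000 14.0000] v=[0.0000 0.0000 0.0000 0.0000]
Step 1: x=[4.9600 9.0400 13.9000 14.1600] v=[-0.4000 0.4000 -1.0000 1.6000]
Step 2: x=[4.8848 9.1112 13.7080 14.4696] v=[-0.7520 0.7120 -1.9200 3.0960]
Step 3: x=[4.7833 9.1972 13.4393 14.9087] v=[-1.0154 0.8602 -2.6870 4.3914]
Step 4: x=[4.6670 9.2764 13.1152 15.4491] v=[-1.1632 0.7915 -3.2415 5.4036]
Step 5: x=[4.5484 9.3247 12.7610 16.0561] v=[-1.1862 0.4833 -3.5425 6.0700]
Step 6: x=[4.4389 9.3194 12.4039 16.6913] v=[-1.0950 -0.0527 -3.5707 6.3520]
Step 7: x=[4.3471 9.2423 12.0709 17.3150] v=[-0.9184 -0.7711 -3.3301 6.2370]
Step 8: x=[4.2772 9.0825 11.7862 17.8889] v=[-0.6992 -1.5977 -2.8470 5.7394]

Answer: 4.2772 9.0825 11.7862 17.8889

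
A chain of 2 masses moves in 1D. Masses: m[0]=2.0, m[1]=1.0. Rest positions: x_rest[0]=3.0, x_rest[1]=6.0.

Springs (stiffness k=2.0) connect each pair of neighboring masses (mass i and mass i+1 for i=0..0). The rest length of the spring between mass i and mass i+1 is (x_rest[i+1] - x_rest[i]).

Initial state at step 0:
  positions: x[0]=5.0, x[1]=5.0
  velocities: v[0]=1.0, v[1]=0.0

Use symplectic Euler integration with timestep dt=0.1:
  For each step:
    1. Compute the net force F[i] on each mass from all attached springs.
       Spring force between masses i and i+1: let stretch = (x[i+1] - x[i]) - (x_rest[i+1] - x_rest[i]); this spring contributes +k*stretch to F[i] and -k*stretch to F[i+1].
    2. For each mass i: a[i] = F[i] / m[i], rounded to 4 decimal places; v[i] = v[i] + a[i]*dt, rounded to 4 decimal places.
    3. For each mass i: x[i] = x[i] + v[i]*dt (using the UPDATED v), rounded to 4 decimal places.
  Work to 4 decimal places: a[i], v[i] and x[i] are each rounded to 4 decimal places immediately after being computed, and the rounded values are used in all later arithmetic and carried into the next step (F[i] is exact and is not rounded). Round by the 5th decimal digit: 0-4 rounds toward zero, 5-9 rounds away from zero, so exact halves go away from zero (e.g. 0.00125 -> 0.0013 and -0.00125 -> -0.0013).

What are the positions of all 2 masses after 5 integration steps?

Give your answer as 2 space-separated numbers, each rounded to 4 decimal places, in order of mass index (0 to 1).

Answer: 5.0614 5.8772

Derivation:
Step 0: x=[5.0000 5.0000] v=[1.0000 0.0000]
Step 1: x=[5.0700 5.0600] v=[0.7000 0.6000]
Step 2: x=[5.1099 5.1802] v=[0.3990 1.2020]
Step 3: x=[5.1205 5.3590] v=[0.1060 1.7879]
Step 4: x=[5.1035 5.5930] v=[-0.1702 2.3402]
Step 5: x=[5.0614 5.8772] v=[-0.4213 2.8423]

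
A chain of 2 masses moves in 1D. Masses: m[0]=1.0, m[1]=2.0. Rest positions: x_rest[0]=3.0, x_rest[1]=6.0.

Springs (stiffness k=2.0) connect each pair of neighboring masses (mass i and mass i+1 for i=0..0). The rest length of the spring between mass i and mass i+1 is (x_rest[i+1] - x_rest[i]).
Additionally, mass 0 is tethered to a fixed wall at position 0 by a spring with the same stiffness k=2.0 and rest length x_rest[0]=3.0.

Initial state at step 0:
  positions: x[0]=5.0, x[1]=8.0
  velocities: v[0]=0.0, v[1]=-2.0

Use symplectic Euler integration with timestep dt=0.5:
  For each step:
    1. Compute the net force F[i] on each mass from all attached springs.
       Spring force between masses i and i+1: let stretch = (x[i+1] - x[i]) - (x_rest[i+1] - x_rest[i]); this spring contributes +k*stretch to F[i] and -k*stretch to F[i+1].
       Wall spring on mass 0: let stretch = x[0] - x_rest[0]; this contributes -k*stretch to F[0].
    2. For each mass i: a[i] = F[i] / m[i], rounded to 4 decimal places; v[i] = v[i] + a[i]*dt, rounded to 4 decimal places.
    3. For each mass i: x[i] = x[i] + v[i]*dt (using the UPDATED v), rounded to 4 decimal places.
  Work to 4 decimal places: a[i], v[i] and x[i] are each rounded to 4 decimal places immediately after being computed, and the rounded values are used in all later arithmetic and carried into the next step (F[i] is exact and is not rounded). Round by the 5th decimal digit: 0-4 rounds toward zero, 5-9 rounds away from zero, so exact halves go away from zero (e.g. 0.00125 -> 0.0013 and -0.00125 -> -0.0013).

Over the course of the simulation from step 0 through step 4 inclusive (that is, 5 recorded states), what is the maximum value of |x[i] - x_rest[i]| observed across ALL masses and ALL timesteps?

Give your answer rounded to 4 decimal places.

Answer: 2.3437

Derivation:
Step 0: x=[5.0000 8.0000] v=[0.0000 -2.0000]
Step 1: x=[4.0000 7.0000] v=[-2.0000 -2.0000]
Step 2: x=[2.5000 6.0000] v=[-3.0000 -2.0000]
Step 3: x=[1.5000 4.8750] v=[-2.0000 -2.2500]
Step 4: x=[1.4375 3.6563] v=[-0.1250 -2.4375]
Max displacement = 2.3437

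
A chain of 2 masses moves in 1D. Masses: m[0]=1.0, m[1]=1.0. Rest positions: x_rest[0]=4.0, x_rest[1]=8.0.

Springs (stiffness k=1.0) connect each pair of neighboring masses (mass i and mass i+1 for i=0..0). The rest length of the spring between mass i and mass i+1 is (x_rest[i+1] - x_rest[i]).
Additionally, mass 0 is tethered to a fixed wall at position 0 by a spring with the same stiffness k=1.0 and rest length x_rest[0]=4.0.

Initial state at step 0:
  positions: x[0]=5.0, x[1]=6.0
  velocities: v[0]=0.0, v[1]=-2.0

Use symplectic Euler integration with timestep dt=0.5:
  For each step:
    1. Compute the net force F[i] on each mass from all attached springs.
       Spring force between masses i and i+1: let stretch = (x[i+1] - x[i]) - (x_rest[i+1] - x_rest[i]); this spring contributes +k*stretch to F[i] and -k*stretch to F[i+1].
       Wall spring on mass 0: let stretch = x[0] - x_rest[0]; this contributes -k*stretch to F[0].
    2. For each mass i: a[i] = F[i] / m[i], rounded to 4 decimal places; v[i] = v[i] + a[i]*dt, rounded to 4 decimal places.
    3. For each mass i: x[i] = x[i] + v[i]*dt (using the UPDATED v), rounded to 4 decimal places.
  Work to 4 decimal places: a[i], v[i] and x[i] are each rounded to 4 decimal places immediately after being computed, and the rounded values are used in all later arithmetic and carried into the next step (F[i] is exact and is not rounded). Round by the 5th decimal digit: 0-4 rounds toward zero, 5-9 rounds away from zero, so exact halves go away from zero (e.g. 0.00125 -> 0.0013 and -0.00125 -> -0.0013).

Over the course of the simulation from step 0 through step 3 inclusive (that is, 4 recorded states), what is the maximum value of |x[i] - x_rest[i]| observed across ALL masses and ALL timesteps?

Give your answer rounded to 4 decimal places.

Answer: 2.8281

Derivation:
Step 0: x=[5.0000 6.0000] v=[0.0000 -2.0000]
Step 1: x=[4.0000 5.7500] v=[-2.0000 -0.5000]
Step 2: x=[2.4375 6.0625] v=[-3.1250 0.6250]
Step 3: x=[1.1719 6.4688] v=[-2.5313 0.8125]
Max displacement = 2.8281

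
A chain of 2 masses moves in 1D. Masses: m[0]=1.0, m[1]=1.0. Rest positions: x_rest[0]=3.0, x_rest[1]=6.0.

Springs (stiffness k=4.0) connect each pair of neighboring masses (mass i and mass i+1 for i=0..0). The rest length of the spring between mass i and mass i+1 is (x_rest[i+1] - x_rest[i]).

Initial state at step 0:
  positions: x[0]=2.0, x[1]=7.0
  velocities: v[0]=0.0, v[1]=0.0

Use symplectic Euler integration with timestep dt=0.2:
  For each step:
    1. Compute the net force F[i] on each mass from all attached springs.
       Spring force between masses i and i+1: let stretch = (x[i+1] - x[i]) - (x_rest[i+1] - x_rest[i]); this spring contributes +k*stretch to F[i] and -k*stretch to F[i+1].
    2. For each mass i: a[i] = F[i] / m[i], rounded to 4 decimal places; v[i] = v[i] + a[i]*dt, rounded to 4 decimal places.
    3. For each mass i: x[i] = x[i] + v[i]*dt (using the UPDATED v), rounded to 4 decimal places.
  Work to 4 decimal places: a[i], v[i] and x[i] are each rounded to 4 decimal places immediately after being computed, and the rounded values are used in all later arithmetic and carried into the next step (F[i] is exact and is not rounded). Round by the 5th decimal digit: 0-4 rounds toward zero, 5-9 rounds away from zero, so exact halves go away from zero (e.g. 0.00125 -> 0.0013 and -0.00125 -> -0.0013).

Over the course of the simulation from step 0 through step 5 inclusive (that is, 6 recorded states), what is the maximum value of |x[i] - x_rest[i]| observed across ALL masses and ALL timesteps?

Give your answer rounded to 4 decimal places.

Step 0: x=[2.0000 7.0000] v=[0.0000 0.0000]
Step 1: x=[2.3200 6.6800] v=[1.6000 -1.6000]
Step 2: x=[2.8576 6.1424] v=[2.6880 -2.6880]
Step 3: x=[3.4408 5.5592] v=[2.9158 -2.9158]
Step 4: x=[3.8829 5.1171] v=[2.2105 -2.2105]
Step 5: x=[4.0425 4.9575] v=[0.7979 -0.7979]
Max displacement = 1.0425

Answer: 1.0425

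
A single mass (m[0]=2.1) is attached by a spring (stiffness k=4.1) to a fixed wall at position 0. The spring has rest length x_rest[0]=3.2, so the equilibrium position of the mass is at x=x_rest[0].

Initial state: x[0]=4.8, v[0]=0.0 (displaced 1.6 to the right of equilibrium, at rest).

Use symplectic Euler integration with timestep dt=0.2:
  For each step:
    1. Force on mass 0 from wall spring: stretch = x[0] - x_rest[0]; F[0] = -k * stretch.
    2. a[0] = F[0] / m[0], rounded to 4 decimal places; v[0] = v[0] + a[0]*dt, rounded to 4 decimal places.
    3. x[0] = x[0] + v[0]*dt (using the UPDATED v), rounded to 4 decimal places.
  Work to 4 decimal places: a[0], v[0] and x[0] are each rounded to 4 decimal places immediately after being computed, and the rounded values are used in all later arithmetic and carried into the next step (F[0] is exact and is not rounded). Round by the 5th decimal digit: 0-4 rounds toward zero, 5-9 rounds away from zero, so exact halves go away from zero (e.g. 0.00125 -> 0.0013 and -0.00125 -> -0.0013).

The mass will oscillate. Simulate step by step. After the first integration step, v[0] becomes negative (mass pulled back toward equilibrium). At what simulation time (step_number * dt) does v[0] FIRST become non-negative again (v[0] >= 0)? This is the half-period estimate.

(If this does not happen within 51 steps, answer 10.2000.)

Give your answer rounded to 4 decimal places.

Answer: 2.4000

Derivation:
Step 0: x=[4.8000] v=[0.0000]
Step 1: x=[4.6750] v=[-0.6248]
Step 2: x=[4.4348] v=[-1.2008]
Step 3: x=[4.0982] v=[-1.6830]
Step 4: x=[3.6915] v=[-2.0337]
Step 5: x=[3.2464] v=[-2.2256]
Step 6: x=[2.7977] v=[-2.2437]
Step 7: x=[2.3804] v=[-2.0866]
Step 8: x=[2.0271] v=[-1.7666]
Step 9: x=[1.7654] v=[-1.3086]
Step 10: x=[1.6157] v=[-0.7484]
Step 11: x=[1.5897] v=[-0.1298]
Step 12: x=[1.6895] v=[0.4990]
First v>=0 after going negative at step 12, time=2.4000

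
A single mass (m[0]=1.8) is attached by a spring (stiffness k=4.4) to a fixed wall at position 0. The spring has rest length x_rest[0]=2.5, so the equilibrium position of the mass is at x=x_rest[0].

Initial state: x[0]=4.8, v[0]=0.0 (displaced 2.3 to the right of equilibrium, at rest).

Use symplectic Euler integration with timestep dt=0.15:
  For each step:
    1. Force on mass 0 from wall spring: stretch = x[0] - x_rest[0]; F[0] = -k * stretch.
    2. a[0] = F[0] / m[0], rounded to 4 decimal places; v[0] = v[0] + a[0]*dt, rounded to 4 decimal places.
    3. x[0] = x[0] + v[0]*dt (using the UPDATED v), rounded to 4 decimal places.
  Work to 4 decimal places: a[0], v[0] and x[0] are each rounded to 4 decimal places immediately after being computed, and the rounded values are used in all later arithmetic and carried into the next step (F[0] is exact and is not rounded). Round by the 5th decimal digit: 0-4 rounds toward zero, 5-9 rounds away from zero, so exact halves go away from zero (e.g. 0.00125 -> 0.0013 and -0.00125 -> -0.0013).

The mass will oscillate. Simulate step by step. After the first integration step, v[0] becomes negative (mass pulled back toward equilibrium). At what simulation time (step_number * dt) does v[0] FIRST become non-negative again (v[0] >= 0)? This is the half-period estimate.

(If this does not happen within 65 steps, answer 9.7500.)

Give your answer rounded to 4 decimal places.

Step 0: x=[4.8000] v=[0.0000]
Step 1: x=[4.6735] v=[-0.8433]
Step 2: x=[4.4275] v=[-1.6403]
Step 3: x=[4.0754] v=[-2.3471]
Step 4: x=[3.6367] v=[-2.9248]
Step 5: x=[3.1355] v=[-3.3416]
Step 6: x=[2.5993] v=[-3.5746]
Step 7: x=[2.0577] v=[-3.6110]
Step 8: x=[1.5404] v=[-3.4488]
Step 9: x=[1.0759] v=[-3.0969]
Step 10: x=[0.6897] v=[-2.5747]
Step 11: x=[0.4031] v=[-1.9109]
Step 12: x=[0.2318] v=[-1.1420]
Step 13: x=[0.1853] v=[-0.3103]
Step 14: x=[0.2661] v=[0.5384]
First v>=0 after going negative at step 14, time=2.1000

Answer: 2.1000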